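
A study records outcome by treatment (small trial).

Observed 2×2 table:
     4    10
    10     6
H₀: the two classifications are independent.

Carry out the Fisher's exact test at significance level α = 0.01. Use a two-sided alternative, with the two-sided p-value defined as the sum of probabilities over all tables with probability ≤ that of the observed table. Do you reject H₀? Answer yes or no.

reject H₀: no

Margins: r₁=14, r₂=16, c₁=14, c₂=16, n=30
p_obs = C(14,4)·C(16,10)/C(30,14); sum pmf over tables with pmf ≤ p_obs
p-value (two-sided) = 0.08126
At α=0.01: p ≥ α → fail to reject H₀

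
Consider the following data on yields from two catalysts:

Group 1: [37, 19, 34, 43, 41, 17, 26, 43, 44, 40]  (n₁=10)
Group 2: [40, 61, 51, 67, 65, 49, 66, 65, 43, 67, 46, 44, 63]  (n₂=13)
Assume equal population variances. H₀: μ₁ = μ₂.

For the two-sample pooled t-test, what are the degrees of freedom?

degrees of freedom = 21

df = n₁ + n₂ − 2 = 10 + 13 − 2 = 21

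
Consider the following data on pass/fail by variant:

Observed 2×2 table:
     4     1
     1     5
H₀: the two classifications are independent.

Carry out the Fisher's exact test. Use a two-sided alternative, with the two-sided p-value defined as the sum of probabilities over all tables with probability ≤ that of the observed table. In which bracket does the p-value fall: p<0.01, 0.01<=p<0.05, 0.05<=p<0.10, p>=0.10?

p-value bracket: 0.05<=p<0.10

Margins: r₁=5, r₂=6, c₁=5, c₂=6, n=11
p_obs = C(5,4)·C(6,1)/C(11,5); sum pmf over tables with pmf ≤ p_obs
p-value (two-sided) = 0.08009
→ bracket: 0.05<=p<0.10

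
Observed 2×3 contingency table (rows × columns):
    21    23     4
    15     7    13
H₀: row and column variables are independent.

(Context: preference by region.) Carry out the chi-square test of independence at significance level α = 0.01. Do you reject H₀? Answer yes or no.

Row totals [48, 35], col totals [36, 30, 17], n=83
χ² = (21−20.82)²/20.82 + (23−17.35)²/17.35 + (4−9.83)²/9.83 + (15−15.18)²/15.18 + (7−12.65)²/12.65 + (13−7.17)²/7.17 = 12.5703
df = 2
p-value (upper-tail) = 0.00186
At α=0.01: p < α → reject H₀

reject H₀: yes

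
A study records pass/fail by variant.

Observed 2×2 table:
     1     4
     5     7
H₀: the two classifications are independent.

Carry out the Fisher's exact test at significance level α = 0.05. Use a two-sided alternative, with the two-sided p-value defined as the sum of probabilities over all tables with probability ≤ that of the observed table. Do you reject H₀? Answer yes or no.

Margins: r₁=5, r₂=12, c₁=6, c₂=11, n=17
p_obs = C(5,1)·C(12,5)/C(17,6); sum pmf over tables with pmf ≤ p_obs
p-value (two-sided) = 0.60003
At α=0.05: p ≥ α → fail to reject H₀

reject H₀: no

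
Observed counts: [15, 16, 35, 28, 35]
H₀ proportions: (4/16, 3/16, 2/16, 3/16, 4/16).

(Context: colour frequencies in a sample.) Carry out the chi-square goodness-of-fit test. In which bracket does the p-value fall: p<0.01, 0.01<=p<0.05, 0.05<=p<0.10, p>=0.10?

p-value bracket: p<0.01

n = 129; E_i = n·p_i = [32.25, 24.19, 16.12, 24.19, 32.25]
χ² = (15−32.25)²/32.25 + (16−24.19)²/24.19 + (35−16.12)²/16.12 + (28−24.19)²/24.19 + (35−32.25)²/32.25 = 34.9276
df = 4
p-value (upper-tail) = 0.00000
→ bracket: p<0.01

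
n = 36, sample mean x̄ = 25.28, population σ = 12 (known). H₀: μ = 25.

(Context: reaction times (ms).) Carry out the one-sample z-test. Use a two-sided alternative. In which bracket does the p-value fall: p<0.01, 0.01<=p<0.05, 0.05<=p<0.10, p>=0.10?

p-value bracket: p>=0.10

SE = σ/√n = 12/√36 = 2.0000
z = (x̄−μ₀)/SE = (25.28−25)/2.0000 = 0.1400
p-value (two-sided) = 0.88866
→ bracket: p>=0.10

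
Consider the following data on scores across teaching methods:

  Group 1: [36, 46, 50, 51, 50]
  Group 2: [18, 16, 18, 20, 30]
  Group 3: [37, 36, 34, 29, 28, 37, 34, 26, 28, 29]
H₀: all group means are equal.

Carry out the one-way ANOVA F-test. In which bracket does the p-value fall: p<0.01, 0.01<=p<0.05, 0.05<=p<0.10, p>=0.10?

p-value bracket: p<0.01

Group means [46.60, 20.40, 31.80], grand mean 32.650
SSB = Σnᵢ(x̄ᵢ−x̄)² = 1730.550; SSW = ΣΣ(x−x̄ᵢ)² = 438.000
MSB = 1730.550/2 = 865.2750; MSW = 438.000/17 = 25.7647
F = MSB/MSW = 33.5837
df = (2, 17)
p-value (upper-tail) = 0.00000
→ bracket: p<0.01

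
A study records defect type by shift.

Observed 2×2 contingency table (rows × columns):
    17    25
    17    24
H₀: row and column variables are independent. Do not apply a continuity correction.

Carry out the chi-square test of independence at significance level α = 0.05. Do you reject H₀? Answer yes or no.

reject H₀: no

Row totals [42, 41], col totals [34, 49], n=83
χ² = (17−17.20)²/17.20 + (25−24.80)²/24.80 + (17−16.80)²/16.80 + (24−24.20)²/24.20 = 0.0084
df = 1
p-value (upper-tail) = 0.92714
At α=0.05: p ≥ α → fail to reject H₀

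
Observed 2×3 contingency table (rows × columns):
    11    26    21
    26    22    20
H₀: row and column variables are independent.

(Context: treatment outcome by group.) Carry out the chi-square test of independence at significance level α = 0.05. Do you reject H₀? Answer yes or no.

reject H₀: no

Row totals [58, 68], col totals [37, 48, 41], n=126
χ² = (11−17.03)²/17.03 + (26−22.10)²/22.10 + (21−18.87)²/18.87 + (26−19.97)²/19.97 + (22−25.90)²/25.90 + (20−22.13)²/22.13 = 5.6809
df = 2
p-value (upper-tail) = 0.05840
At α=0.05: p ≥ α → fail to reject H₀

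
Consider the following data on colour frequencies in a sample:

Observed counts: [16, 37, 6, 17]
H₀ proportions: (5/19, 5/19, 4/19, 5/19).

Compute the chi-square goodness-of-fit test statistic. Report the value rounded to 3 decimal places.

test statistic = 21.950

n = 76; E_i = n·p_i = [20.00, 20.00, 16.00, 20.00]
χ² = (16−20.00)²/20.00 + (37−20.00)²/20.00 + (6−16.00)²/16.00 + (17−20.00)²/20.00 = 21.9500
df = 3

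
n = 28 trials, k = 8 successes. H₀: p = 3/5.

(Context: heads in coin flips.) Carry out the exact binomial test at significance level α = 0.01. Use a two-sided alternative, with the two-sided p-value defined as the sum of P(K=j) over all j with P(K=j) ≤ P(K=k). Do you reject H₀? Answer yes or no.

reject H₀: yes

Exact binomial: n=28, k=8, p₀=3/5=0.6000
P(X=j) = C(n,j)·p₀^j·(1−p₀)^(n−j); p = Σ P(X=j) over j with P(X=j) ≤ P(X=8)
p-value (two-sided) = 0.00087
At α=0.01: p < α → reject H₀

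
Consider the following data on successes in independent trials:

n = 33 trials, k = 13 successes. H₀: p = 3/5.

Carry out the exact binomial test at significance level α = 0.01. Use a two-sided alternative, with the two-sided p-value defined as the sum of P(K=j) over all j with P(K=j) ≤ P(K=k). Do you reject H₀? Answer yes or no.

reject H₀: no

Exact binomial: n=33, k=13, p₀=3/5=0.6000
P(X=j) = C(n,j)·p₀^j·(1−p₀)^(n−j); p = Σ P(X=j) over j with P(X=j) ≤ P(X=13)
p-value (two-sided) = 0.02001
At α=0.01: p ≥ α → fail to reject H₀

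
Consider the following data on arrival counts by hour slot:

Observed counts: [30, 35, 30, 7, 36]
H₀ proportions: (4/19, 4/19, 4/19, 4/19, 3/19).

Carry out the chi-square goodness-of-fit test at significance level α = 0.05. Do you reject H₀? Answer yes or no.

n = 138; E_i = n·p_i = [29.05, 29.05, 29.05, 29.05, 21.79]
χ² = (30−29.05)²/29.05 + (35−29.05)²/29.05 + (30−29.05)²/29.05 + (7−29.05)²/29.05 + (36−21.79)²/21.79 = 27.2862
df = 4
p-value (upper-tail) = 0.00002
At α=0.05: p < α → reject H₀

reject H₀: yes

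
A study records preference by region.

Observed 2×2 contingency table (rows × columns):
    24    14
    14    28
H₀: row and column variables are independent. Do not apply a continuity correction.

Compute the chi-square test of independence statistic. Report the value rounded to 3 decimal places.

Row totals [38, 42], col totals [38, 42], n=80
χ² = (24−18.05)²/18.05 + (14−19.95)²/19.95 + (14−19.95)²/19.95 + (28−22.05)²/22.05 = 7.1160
df = 1

test statistic = 7.116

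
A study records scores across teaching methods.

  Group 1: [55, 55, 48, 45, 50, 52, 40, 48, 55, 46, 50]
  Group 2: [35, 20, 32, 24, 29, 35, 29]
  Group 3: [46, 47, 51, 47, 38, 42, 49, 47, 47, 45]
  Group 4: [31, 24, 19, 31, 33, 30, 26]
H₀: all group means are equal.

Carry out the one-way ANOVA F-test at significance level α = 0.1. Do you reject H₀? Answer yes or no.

reject H₀: yes

Group means [49.45, 29.14, 45.90, 27.71], grand mean 40.029
SSB = Σnᵢ(x̄ᵢ−x̄)² = 3213.058; SSW = ΣΣ(x−x̄ᵢ)² = 677.913
MSB = 3213.058/3 = 1071.0195; MSW = 677.913/31 = 21.8682
F = MSB/MSW = 48.9762
df = (3, 31)
p-value (upper-tail) = 0.00000
At α=0.1: p < α → reject H₀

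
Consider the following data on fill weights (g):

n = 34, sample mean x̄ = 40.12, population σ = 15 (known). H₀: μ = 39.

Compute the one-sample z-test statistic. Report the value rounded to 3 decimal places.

test statistic = 0.435

SE = σ/√n = 15/√34 = 2.5725
z = (x̄−μ₀)/SE = (40.12−39)/2.5725 = 0.4354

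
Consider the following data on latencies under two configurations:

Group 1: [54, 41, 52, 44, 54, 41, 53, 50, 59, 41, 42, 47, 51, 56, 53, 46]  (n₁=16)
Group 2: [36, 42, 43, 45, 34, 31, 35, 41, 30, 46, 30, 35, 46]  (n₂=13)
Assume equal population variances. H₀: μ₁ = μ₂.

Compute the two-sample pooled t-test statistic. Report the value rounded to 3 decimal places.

test statistic = 4.925

x̄₁=49.000, s₁=5.910, n₁=16
x̄₂=38.000, s₂=6.069, n₂=13
s_p² = [15·5.910² + 12·6.069²]/27 = 35.7778
SE = √(s_p²·(1/16+1/13)) = 2.2334
t = (49.000−38.000)/2.2334 = 4.9251
df = 27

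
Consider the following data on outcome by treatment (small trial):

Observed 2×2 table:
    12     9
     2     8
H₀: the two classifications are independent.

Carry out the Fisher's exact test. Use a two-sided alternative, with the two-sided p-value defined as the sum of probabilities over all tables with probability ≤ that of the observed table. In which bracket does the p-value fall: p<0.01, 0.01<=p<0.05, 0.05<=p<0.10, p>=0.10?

p-value bracket: 0.05<=p<0.10

Margins: r₁=21, r₂=10, c₁=14, c₂=17, n=31
p_obs = C(21,12)·C(10,2)/C(31,14); sum pmf over tables with pmf ≤ p_obs
p-value (two-sided) = 0.06799
→ bracket: 0.05<=p<0.10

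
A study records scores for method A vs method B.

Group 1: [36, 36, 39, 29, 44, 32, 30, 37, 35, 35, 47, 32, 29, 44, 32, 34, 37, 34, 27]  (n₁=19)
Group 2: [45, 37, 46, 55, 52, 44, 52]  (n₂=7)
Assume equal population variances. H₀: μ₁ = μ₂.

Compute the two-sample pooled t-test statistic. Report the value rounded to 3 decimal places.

x̄₁=35.211, s₁=5.381, n₁=19
x̄₂=47.286, s₂=6.157, n₂=7
s_p² = [18·5.381² + 6·6.157²]/24 = 31.1911
SE = √(s_p²·(1/19+1/7)) = 2.4693
t = (35.211−47.286)/2.4693 = -4.8901
df = 24

test statistic = -4.890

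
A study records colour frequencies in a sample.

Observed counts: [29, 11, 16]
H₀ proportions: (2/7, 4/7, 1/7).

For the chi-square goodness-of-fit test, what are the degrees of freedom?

degrees of freedom = 2

df = k − 1 = 3 − 1 = 2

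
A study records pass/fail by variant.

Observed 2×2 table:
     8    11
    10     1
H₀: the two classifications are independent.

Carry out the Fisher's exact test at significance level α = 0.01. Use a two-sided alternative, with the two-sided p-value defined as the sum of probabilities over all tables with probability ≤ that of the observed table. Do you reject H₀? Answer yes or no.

reject H₀: no

Margins: r₁=19, r₂=11, c₁=18, c₂=12, n=30
p_obs = C(19,8)·C(11,10)/C(30,18); sum pmf over tables with pmf ≤ p_obs
p-value (two-sided) = 0.01823
At α=0.01: p ≥ α → fail to reject H₀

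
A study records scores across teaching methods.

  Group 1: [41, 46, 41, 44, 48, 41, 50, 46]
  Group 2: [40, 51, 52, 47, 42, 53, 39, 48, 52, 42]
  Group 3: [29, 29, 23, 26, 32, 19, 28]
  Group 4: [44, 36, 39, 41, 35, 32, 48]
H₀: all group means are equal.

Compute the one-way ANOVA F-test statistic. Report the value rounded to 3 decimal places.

Group means [44.62, 46.60, 26.57, 39.29], grand mean 40.125
SSB = Σnᵢ(x̄ᵢ−x̄)² = 1872.082; SSW = ΣΣ(x−x̄ᵢ)² = 645.418
MSB = 1872.082/3 = 624.0274; MSW = 645.418/28 = 23.0506
F = MSB/MSW = 27.0720
df = (3, 28)

test statistic = 27.072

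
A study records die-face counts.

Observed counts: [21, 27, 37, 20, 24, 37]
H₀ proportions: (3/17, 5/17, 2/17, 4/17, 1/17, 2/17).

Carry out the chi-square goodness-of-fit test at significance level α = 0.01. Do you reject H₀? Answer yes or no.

reject H₀: yes

n = 166; E_i = n·p_i = [29.29, 48.82, 19.53, 39.06, 9.76, 19.53]
χ² = (21−29.29)²/29.29 + (27−48.82)²/48.82 + (37−19.53)²/19.53 + (20−39.06)²/39.06 + (24−9.76)²/9.76 + (37−19.53)²/19.53 = 73.4133
df = 5
p-value (upper-tail) = 0.00000
At α=0.01: p < α → reject H₀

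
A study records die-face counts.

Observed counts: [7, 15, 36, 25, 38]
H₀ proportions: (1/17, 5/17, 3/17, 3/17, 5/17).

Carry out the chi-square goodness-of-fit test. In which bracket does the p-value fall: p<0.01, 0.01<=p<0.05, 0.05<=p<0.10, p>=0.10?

p-value bracket: p<0.01

n = 121; E_i = n·p_i = [7.12, 35.59, 21.35, 21.35, 35.59]
χ² = (7−7.12)²/7.12 + (15−35.59)²/35.59 + (36−21.35)²/21.35 + (25−21.35)²/21.35 + (38−35.59)²/35.59 = 22.7460
df = 4
p-value (upper-tail) = 0.00014
→ bracket: p<0.01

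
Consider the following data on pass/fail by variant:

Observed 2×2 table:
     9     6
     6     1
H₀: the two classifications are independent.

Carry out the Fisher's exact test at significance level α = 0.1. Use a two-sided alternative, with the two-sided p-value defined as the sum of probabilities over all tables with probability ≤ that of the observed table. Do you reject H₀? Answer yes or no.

reject H₀: no

Margins: r₁=15, r₂=7, c₁=15, c₂=7, n=22
p_obs = C(15,9)·C(7,6)/C(22,15); sum pmf over tables with pmf ≤ p_obs
p-value (two-sided) = 0.35009
At α=0.1: p ≥ α → fail to reject H₀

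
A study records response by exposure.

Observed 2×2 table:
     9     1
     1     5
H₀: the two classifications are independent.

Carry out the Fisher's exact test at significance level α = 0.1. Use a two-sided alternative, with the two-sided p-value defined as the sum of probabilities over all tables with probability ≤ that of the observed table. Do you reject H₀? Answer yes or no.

Margins: r₁=10, r₂=6, c₁=10, c₂=6, n=16
p_obs = C(10,9)·C(6,1)/C(16,10); sum pmf over tables with pmf ≤ p_obs
p-value (two-sided) = 0.00762
At α=0.1: p < α → reject H₀

reject H₀: yes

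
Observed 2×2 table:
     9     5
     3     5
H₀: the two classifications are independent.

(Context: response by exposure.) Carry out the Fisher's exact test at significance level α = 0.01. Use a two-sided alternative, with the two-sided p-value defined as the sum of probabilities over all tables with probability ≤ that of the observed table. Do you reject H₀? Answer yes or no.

Margins: r₁=14, r₂=8, c₁=12, c₂=10, n=22
p_obs = C(14,9)·C(8,3)/C(22,12); sum pmf over tables with pmf ≤ p_obs
p-value (two-sided) = 0.37771
At α=0.01: p ≥ α → fail to reject H₀

reject H₀: no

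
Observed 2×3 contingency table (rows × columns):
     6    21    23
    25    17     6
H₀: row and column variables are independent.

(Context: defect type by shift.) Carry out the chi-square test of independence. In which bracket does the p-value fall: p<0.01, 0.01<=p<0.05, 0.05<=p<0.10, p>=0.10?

Row totals [50, 48], col totals [31, 38, 29], n=98
χ² = (6−15.82)²/15.82 + (21−19.39)²/19.39 + (23−14.80)²/14.80 + (25−15.18)²/15.18 + (17−18.61)²/18.61 + (6−14.20)²/14.20 = 22.0001
df = 2
p-value (upper-tail) = 0.00002
→ bracket: p<0.01

p-value bracket: p<0.01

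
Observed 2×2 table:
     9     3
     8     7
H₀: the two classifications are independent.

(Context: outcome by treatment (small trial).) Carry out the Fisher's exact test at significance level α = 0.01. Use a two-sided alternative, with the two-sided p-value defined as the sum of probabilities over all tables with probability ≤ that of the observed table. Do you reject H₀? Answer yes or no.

Margins: r₁=12, r₂=15, c₁=17, c₂=10, n=27
p_obs = C(12,9)·C(15,8)/C(27,17); sum pmf over tables with pmf ≤ p_obs
p-value (two-sided) = 0.42441
At α=0.01: p ≥ α → fail to reject H₀

reject H₀: no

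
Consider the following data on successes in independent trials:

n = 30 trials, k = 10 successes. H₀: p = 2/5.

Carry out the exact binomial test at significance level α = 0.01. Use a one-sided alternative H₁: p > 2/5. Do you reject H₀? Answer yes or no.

reject H₀: no

Exact binomial: n=30, k=10, p₀=2/5=0.4000
P(X≥10) from Σ C(n,i)·p₀^i·(1−p₀)^(n−i)
p-value (one-sided, H₁ greater) = 0.82371
At α=0.01: p ≥ α → fail to reject H₀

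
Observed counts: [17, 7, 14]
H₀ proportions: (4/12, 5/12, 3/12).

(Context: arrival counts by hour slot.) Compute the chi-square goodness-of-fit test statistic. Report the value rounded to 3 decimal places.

test statistic = 8.542

n = 38; E_i = n·p_i = [12.67, 15.83, 9.50]
χ² = (17−12.67)²/12.67 + (7−15.83)²/15.83 + (14−9.50)²/9.50 = 8.5421
df = 2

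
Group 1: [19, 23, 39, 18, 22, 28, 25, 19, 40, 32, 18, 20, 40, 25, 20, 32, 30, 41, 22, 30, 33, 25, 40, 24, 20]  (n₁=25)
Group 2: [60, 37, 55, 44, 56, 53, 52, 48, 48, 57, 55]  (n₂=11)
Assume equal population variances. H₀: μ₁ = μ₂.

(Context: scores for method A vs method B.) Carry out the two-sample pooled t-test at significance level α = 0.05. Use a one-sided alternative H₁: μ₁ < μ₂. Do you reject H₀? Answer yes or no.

x̄₁=27.400, s₁=7.832, n₁=25
x̄₂=51.364, s₂=6.637, n₂=11
s_p² = [24·7.832² + 10·6.637²]/34 = 56.2513
SE = √(s_p²·(1/25+1/11)) = 2.7136
t = (27.400−51.364)/2.7136 = -8.8308
df = 34
p-value (one-sided, H₁ less) = 0.00000
At α=0.05: p < α → reject H₀

reject H₀: yes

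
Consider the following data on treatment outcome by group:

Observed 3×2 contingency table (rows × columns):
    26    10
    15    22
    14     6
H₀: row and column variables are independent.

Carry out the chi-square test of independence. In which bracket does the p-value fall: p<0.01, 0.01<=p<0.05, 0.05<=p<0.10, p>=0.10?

p-value bracket: 0.01<=p<0.05

Row totals [36, 37, 20], col totals [55, 38], n=93
χ² = (26−21.29)²/21.29 + (10−14.71)²/14.71 + (15−21.88)²/21.88 + (22−15.12)²/15.12 + (14−11.83)²/11.83 + (6−8.17)²/8.17 = 8.8227
df = 2
p-value (upper-tail) = 0.01214
→ bracket: 0.01<=p<0.05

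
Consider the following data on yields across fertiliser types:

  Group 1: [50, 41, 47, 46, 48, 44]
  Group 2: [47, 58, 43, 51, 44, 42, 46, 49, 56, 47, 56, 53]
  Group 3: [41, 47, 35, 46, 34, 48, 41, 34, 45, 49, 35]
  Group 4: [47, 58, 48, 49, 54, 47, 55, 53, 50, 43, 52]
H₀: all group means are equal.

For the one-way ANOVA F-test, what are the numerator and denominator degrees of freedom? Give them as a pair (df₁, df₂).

degrees of freedom = [3, 36]

k = 4 groups, N = 40 total
df = (k−1, N−k) = (4−1, 40−4) = (3, 36)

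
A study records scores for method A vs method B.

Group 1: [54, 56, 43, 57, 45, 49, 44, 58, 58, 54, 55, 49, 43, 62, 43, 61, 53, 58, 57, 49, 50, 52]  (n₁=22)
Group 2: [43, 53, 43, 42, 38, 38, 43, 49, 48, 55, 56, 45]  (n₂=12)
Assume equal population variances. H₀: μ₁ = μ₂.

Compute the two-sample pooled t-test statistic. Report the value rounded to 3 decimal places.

x̄₁=52.273, s₁=6.009, n₁=22
x̄₂=46.083, s₂=6.142, n₂=12
s_p² = [21·6.009² + 11·6.142²]/32 = 36.6650
SE = √(s_p²·(1/22+1/12)) = 2.1730
t = (52.273−46.083)/2.1730 = 2.8483
df = 32

test statistic = 2.848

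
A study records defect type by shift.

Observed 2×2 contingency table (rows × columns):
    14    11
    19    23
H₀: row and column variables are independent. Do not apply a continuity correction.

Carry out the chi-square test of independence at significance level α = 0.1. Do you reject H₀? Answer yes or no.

reject H₀: no

Row totals [25, 42], col totals [33, 34], n=67
χ² = (14−12.31)²/12.31 + (11−12.69)²/12.69 + (19−20.69)²/20.69 + (23−21.31)²/21.31 = 0.7262
df = 1
p-value (upper-tail) = 0.39412
At α=0.1: p ≥ α → fail to reject H₀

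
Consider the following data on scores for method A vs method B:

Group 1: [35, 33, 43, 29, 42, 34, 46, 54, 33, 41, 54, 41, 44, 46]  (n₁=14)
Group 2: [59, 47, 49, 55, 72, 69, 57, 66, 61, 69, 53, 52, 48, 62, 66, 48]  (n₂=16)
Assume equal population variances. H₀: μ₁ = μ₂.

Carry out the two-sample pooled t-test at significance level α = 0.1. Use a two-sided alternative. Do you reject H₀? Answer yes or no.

reject H₀: yes

x̄₁=41.071, s₁=7.641, n₁=14
x̄₂=58.312, s₂=8.420, n₂=16
s_p² = [13·7.641² + 15·8.420²]/28 = 65.0845
SE = √(s_p²·(1/14+1/16)) = 2.9524
t = (41.071−58.312)/2.9524 = -5.8397
df = 28
p-value (two-sided) = 0.00000
At α=0.1: p < α → reject H₀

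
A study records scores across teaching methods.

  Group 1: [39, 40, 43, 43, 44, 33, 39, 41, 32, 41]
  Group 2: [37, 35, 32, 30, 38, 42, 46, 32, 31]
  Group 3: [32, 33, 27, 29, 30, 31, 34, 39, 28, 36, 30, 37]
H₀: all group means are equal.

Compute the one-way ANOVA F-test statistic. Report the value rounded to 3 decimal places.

Group means [39.50, 35.89, 32.17], grand mean 35.613
SSB = Σnᵢ(x̄ᵢ−x̄)² = 294.299; SSW = ΣΣ(x−x̄ᵢ)² = 537.056
MSB = 294.299/2 = 147.1496; MSW = 537.056/28 = 19.1806
F = MSB/MSW = 7.6718
df = (2, 28)

test statistic = 7.672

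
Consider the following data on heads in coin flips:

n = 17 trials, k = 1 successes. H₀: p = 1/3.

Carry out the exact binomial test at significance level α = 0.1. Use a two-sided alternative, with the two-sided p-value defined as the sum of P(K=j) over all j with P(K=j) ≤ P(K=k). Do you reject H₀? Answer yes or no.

Exact binomial: n=17, k=1, p₀=1/3=0.3333
P(X=j) = C(n,j)·p₀^j·(1−p₀)^(n−j); p = Σ P(X=j) over j with P(X=j) ≤ P(X=1)
p-value (two-sided) = 0.01765
At α=0.1: p < α → reject H₀

reject H₀: yes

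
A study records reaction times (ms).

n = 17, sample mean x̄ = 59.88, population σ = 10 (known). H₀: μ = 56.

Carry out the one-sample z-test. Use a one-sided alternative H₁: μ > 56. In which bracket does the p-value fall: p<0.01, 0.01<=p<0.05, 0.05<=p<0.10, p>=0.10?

p-value bracket: 0.05<=p<0.10

SE = σ/√n = 10/√17 = 2.4254
z = (x̄−μ₀)/SE = (59.88−56)/2.4254 = 1.5998
p-value (one-sided, H₁ greater) = 0.05483
→ bracket: 0.05<=p<0.10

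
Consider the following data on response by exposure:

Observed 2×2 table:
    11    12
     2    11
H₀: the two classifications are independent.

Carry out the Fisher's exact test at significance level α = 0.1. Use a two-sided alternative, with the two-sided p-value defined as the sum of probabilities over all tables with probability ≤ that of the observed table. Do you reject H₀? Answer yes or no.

Margins: r₁=23, r₂=13, c₁=13, c₂=23, n=36
p_obs = C(23,11)·C(13,2)/C(36,13); sum pmf over tables with pmf ≤ p_obs
p-value (two-sided) = 0.07545
At α=0.1: p < α → reject H₀

reject H₀: yes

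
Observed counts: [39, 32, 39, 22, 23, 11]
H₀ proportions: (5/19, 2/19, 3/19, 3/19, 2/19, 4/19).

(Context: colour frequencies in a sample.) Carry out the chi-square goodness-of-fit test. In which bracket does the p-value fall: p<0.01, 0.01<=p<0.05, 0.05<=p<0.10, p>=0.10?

n = 166; E_i = n·p_i = [43.68, 17.47, 26.21, 26.21, 17.47, 34.95]
χ² = (39−43.68)²/43.68 + (32−17.47)²/17.47 + (39−26.21)²/26.21 + (22−26.21)²/26.21 + (23−17.47)²/17.47 + (11−34.95)²/34.95 = 37.6529
df = 5
p-value (upper-tail) = 0.00000
→ bracket: p<0.01

p-value bracket: p<0.01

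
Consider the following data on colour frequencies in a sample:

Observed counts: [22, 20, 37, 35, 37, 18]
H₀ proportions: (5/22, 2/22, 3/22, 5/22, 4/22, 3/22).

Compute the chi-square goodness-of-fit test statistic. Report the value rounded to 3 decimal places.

test statistic = 19.547

n = 169; E_i = n·p_i = [38.41, 15.36, 23.05, 38.41, 30.73, 23.05]
χ² = (22−38.41)²/38.41 + (20−15.36)²/15.36 + (37−23.05)²/23.05 + (35−38.41)²/38.41 + (37−30.73)²/30.73 + (18−23.05)²/23.05 = 19.5469
df = 5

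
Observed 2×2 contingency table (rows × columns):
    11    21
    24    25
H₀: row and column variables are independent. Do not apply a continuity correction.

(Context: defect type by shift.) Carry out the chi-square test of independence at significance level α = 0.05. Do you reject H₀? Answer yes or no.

Row totals [32, 49], col totals [35, 46], n=81
χ² = (11−13.83)²/13.83 + (21−18.17)²/18.17 + (24−21.17)²/21.17 + (25−27.83)²/27.83 = 1.6826
df = 1
p-value (upper-tail) = 0.19458
At α=0.05: p ≥ α → fail to reject H₀

reject H₀: no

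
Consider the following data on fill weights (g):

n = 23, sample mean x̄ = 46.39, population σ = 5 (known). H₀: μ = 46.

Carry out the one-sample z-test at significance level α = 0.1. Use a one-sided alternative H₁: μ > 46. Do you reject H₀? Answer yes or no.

reject H₀: no

SE = σ/√n = 5/√23 = 1.0426
z = (x̄−μ₀)/SE = (46.39−46)/1.0426 = 0.3741
p-value (one-sided, H₁ greater) = 0.35417
At α=0.1: p ≥ α → fail to reject H₀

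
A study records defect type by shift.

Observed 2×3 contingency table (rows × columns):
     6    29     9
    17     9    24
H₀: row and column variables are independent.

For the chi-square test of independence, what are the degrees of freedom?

df = (r−1)(c−1) = (2−1)·(3−1) = 2

degrees of freedom = 2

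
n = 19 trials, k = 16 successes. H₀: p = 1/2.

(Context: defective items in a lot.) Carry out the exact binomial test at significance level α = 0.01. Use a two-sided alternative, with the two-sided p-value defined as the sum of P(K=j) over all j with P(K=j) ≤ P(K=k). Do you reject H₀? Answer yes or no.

reject H₀: yes

Exact binomial: n=19, k=16, p₀=1/2=0.5000
P(X=j) = C(n,j)·p₀^j·(1−p₀)^(n−j); p = Σ P(X=j) over j with P(X=j) ≤ P(X=16)
p-value (two-sided) = 0.00443
At α=0.01: p < α → reject H₀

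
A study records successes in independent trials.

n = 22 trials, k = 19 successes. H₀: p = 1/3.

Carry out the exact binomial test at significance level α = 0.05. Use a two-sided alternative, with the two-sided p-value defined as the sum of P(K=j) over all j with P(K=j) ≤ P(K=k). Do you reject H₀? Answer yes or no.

reject H₀: yes

Exact binomial: n=22, k=19, p₀=1/3=0.3333
P(X=j) = C(n,j)·p₀^j·(1−p₀)^(n−j); p = Σ P(X=j) over j with P(X=j) ≤ P(X=19)
p-value (two-sided) = 0.00000
At α=0.05: p < α → reject H₀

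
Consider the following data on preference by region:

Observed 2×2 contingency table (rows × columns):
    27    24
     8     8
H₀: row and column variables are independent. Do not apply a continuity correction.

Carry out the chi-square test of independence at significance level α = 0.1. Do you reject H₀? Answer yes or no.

reject H₀: no

Row totals [51, 16], col totals [35, 32], n=67
χ² = (27−26.64)²/26.64 + (24−24.36)²/24.36 + (8−8.36)²/8.36 + (8−7.64)²/7.64 = 0.0422
df = 1
p-value (upper-tail) = 0.83719
At α=0.1: p ≥ α → fail to reject H₀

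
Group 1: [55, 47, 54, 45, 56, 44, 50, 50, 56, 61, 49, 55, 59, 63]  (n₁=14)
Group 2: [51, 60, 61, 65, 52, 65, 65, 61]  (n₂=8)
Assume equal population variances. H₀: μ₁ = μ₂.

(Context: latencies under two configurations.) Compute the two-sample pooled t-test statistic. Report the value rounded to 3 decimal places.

test statistic = -2.686

x̄₁=53.143, s₁=5.829, n₁=14
x̄₂=60.000, s₂=5.632, n₂=8
s_p² = [13·5.829² + 7·5.632²]/20 = 33.1857
SE = √(s_p²·(1/14+1/8)) = 2.5532
t = (53.143−60.000)/2.5532 = -2.6857
df = 20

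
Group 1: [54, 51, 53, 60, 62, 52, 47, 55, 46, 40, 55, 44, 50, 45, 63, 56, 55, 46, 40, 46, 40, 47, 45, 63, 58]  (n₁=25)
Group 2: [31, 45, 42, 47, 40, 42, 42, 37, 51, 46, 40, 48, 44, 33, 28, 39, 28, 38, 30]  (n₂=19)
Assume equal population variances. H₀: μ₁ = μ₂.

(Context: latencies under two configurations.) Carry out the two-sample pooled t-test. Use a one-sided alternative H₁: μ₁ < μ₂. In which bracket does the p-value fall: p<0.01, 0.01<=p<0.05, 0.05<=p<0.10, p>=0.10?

x̄₁=50.920, s₁=7.123, n₁=25
x̄₂=39.526, s₂=6.875, n₂=19
s_p² = [24·7.123² + 18·6.875²]/42 = 49.2518
SE = √(s_p²·(1/25+1/19)) = 2.1359
t = (50.920−39.526)/2.1359 = 5.3343
df = 42
p-value (one-sided, H₁ less) = 1.00000
→ bracket: p>=0.10

p-value bracket: p>=0.10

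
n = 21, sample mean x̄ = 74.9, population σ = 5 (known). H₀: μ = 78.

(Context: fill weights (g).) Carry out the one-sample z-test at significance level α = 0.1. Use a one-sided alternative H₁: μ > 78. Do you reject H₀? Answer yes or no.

SE = σ/√n = 5/√21 = 1.0911
z = (x̄−μ₀)/SE = (74.9−78)/1.0911 = -2.8412
p-value (one-sided, H₁ greater) = 0.99775
At α=0.1: p ≥ α → fail to reject H₀

reject H₀: no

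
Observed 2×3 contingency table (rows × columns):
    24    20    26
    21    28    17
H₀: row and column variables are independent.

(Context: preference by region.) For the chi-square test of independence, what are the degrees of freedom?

df = (r−1)(c−1) = (2−1)·(3−1) = 2

degrees of freedom = 2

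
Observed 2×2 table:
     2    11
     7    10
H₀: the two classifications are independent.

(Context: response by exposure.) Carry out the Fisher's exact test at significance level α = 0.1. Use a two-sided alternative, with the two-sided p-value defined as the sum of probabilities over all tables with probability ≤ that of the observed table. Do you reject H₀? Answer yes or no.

Margins: r₁=13, r₂=17, c₁=9, c₂=21, n=30
p_obs = C(13,2)·C(17,7)/C(30,9); sum pmf over tables with pmf ≤ p_obs
p-value (two-sided) = 0.22927
At α=0.1: p ≥ α → fail to reject H₀

reject H₀: no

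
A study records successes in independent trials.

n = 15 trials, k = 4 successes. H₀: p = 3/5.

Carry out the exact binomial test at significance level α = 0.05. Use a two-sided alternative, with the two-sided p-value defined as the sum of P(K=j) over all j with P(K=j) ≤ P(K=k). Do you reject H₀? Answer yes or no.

Exact binomial: n=15, k=4, p₀=3/5=0.6000
P(X=j) = C(n,j)·p₀^j·(1−p₀)^(n−j); p = Σ P(X=j) over j with P(X=j) ≤ P(X=4)
p-value (two-sided) = 0.01452
At α=0.05: p < α → reject H₀

reject H₀: yes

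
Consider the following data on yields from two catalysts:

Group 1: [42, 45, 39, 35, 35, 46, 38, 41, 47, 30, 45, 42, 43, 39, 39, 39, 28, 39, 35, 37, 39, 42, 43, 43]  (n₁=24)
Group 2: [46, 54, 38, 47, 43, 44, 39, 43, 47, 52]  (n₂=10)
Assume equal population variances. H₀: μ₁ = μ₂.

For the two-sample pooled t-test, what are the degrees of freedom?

degrees of freedom = 32

df = n₁ + n₂ − 2 = 24 + 10 − 2 = 32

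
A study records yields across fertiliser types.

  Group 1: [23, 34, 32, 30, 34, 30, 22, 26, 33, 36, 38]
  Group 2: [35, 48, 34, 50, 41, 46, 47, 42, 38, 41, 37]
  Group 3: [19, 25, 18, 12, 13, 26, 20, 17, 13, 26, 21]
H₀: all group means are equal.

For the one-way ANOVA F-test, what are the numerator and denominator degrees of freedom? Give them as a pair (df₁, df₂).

k = 3 groups, N = 33 total
df = (k−1, N−k) = (3−1, 33−3) = (2, 30)

degrees of freedom = [2, 30]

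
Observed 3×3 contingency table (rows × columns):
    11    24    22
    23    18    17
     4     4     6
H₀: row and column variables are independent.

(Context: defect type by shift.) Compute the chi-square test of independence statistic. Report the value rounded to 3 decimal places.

test statistic = 6.255

Row totals [57, 58, 14], col totals [38, 46, 45], n=129
χ² = (11−16.79)²/16.79 + (24−20.33)²/20.33 + (22−19.88)²/19.88 + (23−17.09)²/17.09 + (18−20.68)²/20.68 + (17−20.23)²/20.23 + (4−4.12)²/4.12 + (4−4.99)²/4.99 + (6−4.88)²/4.88 = 6.2546
df = 4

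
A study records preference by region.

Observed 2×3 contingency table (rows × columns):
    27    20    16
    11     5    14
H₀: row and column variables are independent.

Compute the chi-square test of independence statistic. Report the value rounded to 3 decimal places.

Row totals [63, 30], col totals [38, 25, 30], n=93
χ² = (27−25.74)²/25.74 + (20−16.94)²/16.94 + (16−20.32)²/20.32 + (11−12.26)²/12.26 + (5−8.06)²/8.06 + (14−9.68)²/9.68 = 4.7598
df = 2

test statistic = 4.760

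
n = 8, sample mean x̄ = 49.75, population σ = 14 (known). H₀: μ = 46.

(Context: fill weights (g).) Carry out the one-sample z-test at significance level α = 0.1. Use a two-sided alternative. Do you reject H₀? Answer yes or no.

SE = σ/√n = 14/√8 = 4.9497
z = (x̄−μ₀)/SE = (49.75−46)/4.9497 = 0.7576
p-value (two-sided) = 0.44868
At α=0.1: p ≥ α → fail to reject H₀

reject H₀: no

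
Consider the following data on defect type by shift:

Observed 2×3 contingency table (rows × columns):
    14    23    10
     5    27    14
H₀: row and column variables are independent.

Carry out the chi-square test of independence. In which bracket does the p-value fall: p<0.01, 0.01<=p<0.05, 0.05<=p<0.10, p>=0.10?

Row totals [47, 46], col totals [19, 50, 24], n=93
χ² = (14−9.60)²/9.60 + (23−25.27)²/25.27 + (10−12.13)²/12.13 + (5−9.40)²/9.40 + (27−24.73)²/24.73 + (14−11.87)²/11.87 = 5.2397
df = 2
p-value (upper-tail) = 0.07281
→ bracket: 0.05<=p<0.10

p-value bracket: 0.05<=p<0.10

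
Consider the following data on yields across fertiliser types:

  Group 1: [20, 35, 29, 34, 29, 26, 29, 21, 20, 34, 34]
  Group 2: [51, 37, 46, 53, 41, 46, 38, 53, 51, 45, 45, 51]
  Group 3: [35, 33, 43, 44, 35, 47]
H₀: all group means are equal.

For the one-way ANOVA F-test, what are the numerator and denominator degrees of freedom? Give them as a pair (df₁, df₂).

k = 3 groups, N = 29 total
df = (k−1, N−k) = (3−1, 29−3) = (2, 26)

degrees of freedom = [2, 26]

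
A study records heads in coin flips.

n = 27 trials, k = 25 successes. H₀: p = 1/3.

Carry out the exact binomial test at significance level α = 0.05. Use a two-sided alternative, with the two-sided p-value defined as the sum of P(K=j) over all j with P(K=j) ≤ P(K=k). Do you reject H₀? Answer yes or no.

Exact binomial: n=27, k=25, p₀=1/3=0.3333
P(X=j) = C(n,j)·p₀^j·(1−p₀)^(n−j); p = Σ P(X=j) over j with P(X=j) ≤ P(X=25)
p-value (two-sided) = 0.00000
At α=0.05: p < α → reject H₀

reject H₀: yes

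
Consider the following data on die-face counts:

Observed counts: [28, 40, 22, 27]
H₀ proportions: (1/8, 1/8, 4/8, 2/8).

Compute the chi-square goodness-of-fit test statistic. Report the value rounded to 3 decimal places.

test statistic = 79.205

n = 117; E_i = n·p_i = [14.62, 14.62, 58.50, 29.25]
χ² = (28−14.62)²/14.62 + (40−14.62)²/14.62 + (22−58.50)²/58.50 + (27−29.25)²/29.25 = 79.2051
df = 3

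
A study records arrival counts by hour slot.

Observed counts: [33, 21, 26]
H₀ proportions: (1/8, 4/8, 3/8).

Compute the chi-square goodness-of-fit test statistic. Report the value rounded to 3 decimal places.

test statistic = 62.458

n = 80; E_i = n·p_i = [10.00, 40.00, 30.00]
χ² = (33−10.00)²/10.00 + (21−40.00)²/40.00 + (26−30.00)²/30.00 = 62.4583
df = 2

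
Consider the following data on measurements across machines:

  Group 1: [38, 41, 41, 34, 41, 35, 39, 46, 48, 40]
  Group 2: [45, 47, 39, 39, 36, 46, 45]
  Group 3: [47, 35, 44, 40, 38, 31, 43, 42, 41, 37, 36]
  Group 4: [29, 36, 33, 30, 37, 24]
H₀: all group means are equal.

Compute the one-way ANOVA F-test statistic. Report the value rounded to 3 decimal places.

Group means [40.30, 42.43, 39.45, 31.50], grand mean 38.912
SSB = Σnᵢ(x̄ᵢ−x̄)² = 438.694; SSW = ΣΣ(x−x̄ᵢ)² = 608.042
MSB = 438.694/3 = 146.2312; MSW = 608.042/30 = 20.2681
F = MSB/MSW = 7.2149
df = (3, 30)

test statistic = 7.215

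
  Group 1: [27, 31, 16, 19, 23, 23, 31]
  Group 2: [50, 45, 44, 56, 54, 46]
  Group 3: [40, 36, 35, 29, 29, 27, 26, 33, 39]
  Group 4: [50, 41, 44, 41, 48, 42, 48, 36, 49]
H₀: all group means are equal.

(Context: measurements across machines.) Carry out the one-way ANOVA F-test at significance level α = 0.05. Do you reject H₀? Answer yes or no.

Group means [24.29, 49.17, 32.67, 44.33], grand mean 37.355
SSB = Σnᵢ(x̄ᵢ−x̄)² = 2668.835; SSW = ΣΣ(x−x̄ᵢ)² = 714.262
MSB = 2668.835/3 = 889.6116; MSW = 714.262/27 = 26.4541
F = MSB/MSW = 33.6284
df = (3, 27)
p-value (upper-tail) = 0.00000
At α=0.05: p < α → reject H₀

reject H₀: yes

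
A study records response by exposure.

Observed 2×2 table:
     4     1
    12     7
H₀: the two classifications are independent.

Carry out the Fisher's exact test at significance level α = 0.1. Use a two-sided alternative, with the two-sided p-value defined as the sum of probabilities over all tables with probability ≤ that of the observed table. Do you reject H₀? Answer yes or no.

reject H₀: no

Margins: r₁=5, r₂=19, c₁=16, c₂=8, n=24
p_obs = C(5,4)·C(19,12)/C(24,16); sum pmf over tables with pmf ≤ p_obs
p-value (two-sided) = 0.63109
At α=0.1: p ≥ α → fail to reject H₀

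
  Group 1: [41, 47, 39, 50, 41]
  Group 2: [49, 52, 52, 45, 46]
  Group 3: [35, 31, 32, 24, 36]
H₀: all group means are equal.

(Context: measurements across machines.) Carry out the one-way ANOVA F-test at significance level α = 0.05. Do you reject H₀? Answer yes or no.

Group means [43.60, 48.80, 31.60], grand mean 41.333
SSB = Σnᵢ(x̄ᵢ−x̄)² = 778.133; SSW = ΣΣ(x−x̄ᵢ)² = 219.200
MSB = 778.133/2 = 389.0667; MSW = 219.200/12 = 18.2667
F = MSB/MSW = 21.2993
df = (2, 12)
p-value (upper-tail) = 0.00011
At α=0.05: p < α → reject H₀

reject H₀: yes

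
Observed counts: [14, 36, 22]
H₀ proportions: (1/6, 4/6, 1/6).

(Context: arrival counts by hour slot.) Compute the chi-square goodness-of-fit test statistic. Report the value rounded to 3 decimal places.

n = 72; E_i = n·p_i = [12.00, 48.00, 12.00]
χ² = (14−12.00)²/12.00 + (36−48.00)²/48.00 + (22−12.00)²/12.00 = 11.6667
df = 2

test statistic = 11.667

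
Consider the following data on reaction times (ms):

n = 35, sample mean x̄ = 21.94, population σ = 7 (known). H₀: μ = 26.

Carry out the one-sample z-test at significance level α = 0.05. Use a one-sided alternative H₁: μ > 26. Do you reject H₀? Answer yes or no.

reject H₀: no

SE = σ/√n = 7/√35 = 1.1832
z = (x̄−μ₀)/SE = (21.94−26)/1.1832 = -3.4313
p-value (one-sided, H₁ greater) = 0.99970
At α=0.05: p ≥ α → fail to reject H₀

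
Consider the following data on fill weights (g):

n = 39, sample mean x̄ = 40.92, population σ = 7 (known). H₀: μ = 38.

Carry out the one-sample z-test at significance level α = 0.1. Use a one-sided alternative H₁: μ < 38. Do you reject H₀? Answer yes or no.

reject H₀: no

SE = σ/√n = 7/√39 = 1.1209
z = (x̄−μ₀)/SE = (40.92−38)/1.1209 = 2.6051
p-value (one-sided, H₁ less) = 0.99541
At α=0.1: p ≥ α → fail to reject H₀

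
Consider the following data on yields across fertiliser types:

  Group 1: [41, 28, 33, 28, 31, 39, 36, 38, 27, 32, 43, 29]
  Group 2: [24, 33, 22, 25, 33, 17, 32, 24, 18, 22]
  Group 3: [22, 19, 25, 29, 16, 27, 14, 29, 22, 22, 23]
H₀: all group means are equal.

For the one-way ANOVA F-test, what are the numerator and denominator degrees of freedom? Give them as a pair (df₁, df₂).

k = 3 groups, N = 33 total
df = (k−1, N−k) = (3−1, 33−3) = (2, 30)

degrees of freedom = [2, 30]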